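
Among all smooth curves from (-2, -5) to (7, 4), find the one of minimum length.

Arc-length functional: J[y] = ∫ sqrt(1 + (y')^2) dx.
Lagrangian L = sqrt(1 + (y')^2) has no explicit y dependence, so ∂L/∂y = 0 and the Euler-Lagrange equation gives
    d/dx( y' / sqrt(1 + (y')^2) ) = 0  ⇒  y' / sqrt(1 + (y')^2) = const.
Hence y' is constant, so y(x) is affine.
Fitting the endpoints (-2, -5) and (7, 4):
    slope m = (4 − (-5)) / (7 − (-2)) = 1,
    intercept c = (-5) − m·(-2) = -3.
Extremal: y(x) = x - 3.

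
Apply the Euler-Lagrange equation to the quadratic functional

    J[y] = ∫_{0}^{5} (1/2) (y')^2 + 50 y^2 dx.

The Lagrangian is L = (1/2) (y')^2 + 50 y^2.
Compute ∂L/∂y = 100y, ∂L/∂y' = y'.
The Euler-Lagrange equation d/dx(∂L/∂y') − ∂L/∂y = 0 reduces to
    y'' − 100 y = 0.
Its general solution is
    y(x) = A e^(10x) + B e^(−10x),
with A, B fixed by the endpoint conditions.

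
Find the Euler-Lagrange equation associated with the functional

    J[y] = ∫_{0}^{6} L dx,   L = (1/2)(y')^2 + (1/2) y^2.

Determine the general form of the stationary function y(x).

The Lagrangian is L = (1/2)(y')^2 + (1/2) y^2.
∂L/∂y = y.
∂L/∂y' = y'.
The Euler-Lagrange equation d/dx(∂L/∂y') − ∂L/∂y = 0 becomes:
    y'' - y = 0
General solution: y(x) = A e^x + B e^(-x), where A and B are arbitrary constants fixed by the endpoint conditions.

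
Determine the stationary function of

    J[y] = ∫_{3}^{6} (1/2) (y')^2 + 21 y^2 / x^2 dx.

The Lagrangian is L = (1/2) (y')^2 + 21 y^2 / x^2.
Compute ∂L/∂y = 42y/x^2, ∂L/∂y' = y'.
The Euler-Lagrange equation d/dx(∂L/∂y') − ∂L/∂y = 0 reduces to
    y'' − 42/x^2 · y = 0  (x > 0).
Its general solution is
    y(x) = A x^7 + B x^(-6),
with A, B fixed by the endpoint conditions.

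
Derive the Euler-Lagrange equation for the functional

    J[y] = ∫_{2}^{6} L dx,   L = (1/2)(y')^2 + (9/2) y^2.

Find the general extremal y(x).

The Lagrangian is L = (1/2)(y')^2 + (9/2) y^2.
∂L/∂y = 9y.
∂L/∂y' = y'.
The Euler-Lagrange equation d/dx(∂L/∂y') − ∂L/∂y = 0 becomes:
    y'' - 9 y = 0
General solution: y(x) = A e^(3x) + B e^(-3x), where A and B are arbitrary constants fixed by the endpoint conditions.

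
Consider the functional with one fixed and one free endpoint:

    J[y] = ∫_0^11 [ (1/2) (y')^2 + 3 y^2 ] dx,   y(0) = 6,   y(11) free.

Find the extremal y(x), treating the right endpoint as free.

The Lagrangian L = (1/2) (y')^2 + 3 y^2 gives
    ∂L/∂y = 6 y,   ∂L/∂y' = y'.
Euler-Lagrange: y'' − 6 y = 0.
With k = sqrt(6), the general solution is
    y(x) = A cosh(sqrt(6) x) + B sinh(sqrt(6) x).
Fixed left endpoint y(0) = 6 ⇒ A = 6.
The right endpoint x = 11 is free, so the natural (transversality) condition is ∂L/∂y' |_{x=11} = 0, i.e. y'(11) = 0.
Compute y'(x) = A k sinh(k x) + B k cosh(k x), so
    y'(11) = A k sinh(k·11) + B k cosh(k·11) = 0
    ⇒ B = −A tanh(k·11) = − 6 tanh(sqrt(6)·11).
Therefore the extremal is
    y(x) = 6 cosh(sqrt(6) x) − 6 tanh(sqrt(6)·11) sinh(sqrt(6) x).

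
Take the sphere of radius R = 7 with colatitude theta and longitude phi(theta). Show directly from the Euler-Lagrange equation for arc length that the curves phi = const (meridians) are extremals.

On the sphere of radius R = 7 with spherical coordinates (θ, φ), the induced metric is
    ds^2 = 49(dθ^2 + sin^2(θ) dφ^2).
Using θ as the parameter, the arc-length functional becomes
    J[φ] = ∫ 7 sqrt(1 + sin^2(θ) (dφ/dθ)^2) dθ.
So L = 7 sqrt(1 + sin^2(θ) φ'^2). Compute
    ∂L/∂φ = 0  (L has no explicit φ dependence),
    ∂L/∂φ' = 7 sin^2(θ) φ' / sqrt(1 + sin^2(θ) φ'^2).
For the candidate φ(θ) = c (constant), φ' = 0, so ∂L/∂φ' evaluated along the candidate vanishes, and ∂L/∂φ is identically zero. Hence
    d/dθ(∂L/∂φ') − ∂L/∂φ = 0
is satisfied. Therefore meridians φ = const are extremals of arc length — they are geodesics on the sphere.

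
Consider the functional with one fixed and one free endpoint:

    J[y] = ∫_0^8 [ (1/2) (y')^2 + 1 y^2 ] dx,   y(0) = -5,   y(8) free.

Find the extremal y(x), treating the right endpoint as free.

The Lagrangian L = (1/2) (y')^2 + 1 y^2 gives
    ∂L/∂y = 2 y,   ∂L/∂y' = y'.
Euler-Lagrange: y'' − 2 y = 0.
With k = sqrt(2), the general solution is
    y(x) = A cosh(sqrt(2) x) + B sinh(sqrt(2) x).
Fixed left endpoint y(0) = -5 ⇒ A = -5.
The right endpoint x = 8 is free, so the natural (transversality) condition is ∂L/∂y' |_{x=8} = 0, i.e. y'(8) = 0.
Compute y'(x) = A k sinh(k x) + B k cosh(k x), so
    y'(8) = A k sinh(k·8) + B k cosh(k·8) = 0
    ⇒ B = −A tanh(k·8) = 5 tanh(sqrt(2)·8).
Therefore the extremal is
    y(x) = −5 cosh(sqrt(2) x) + 5 tanh(sqrt(2)·8) sinh(sqrt(2) x).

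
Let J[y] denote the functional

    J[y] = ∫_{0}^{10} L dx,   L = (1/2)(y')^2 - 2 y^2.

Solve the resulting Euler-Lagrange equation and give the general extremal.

The Lagrangian is L = (1/2)(y')^2 - 2 y^2.
∂L/∂y = -4y.
∂L/∂y' = y'.
The Euler-Lagrange equation d/dx(∂L/∂y') − ∂L/∂y = 0 becomes:
    y'' + 4 y = 0
General solution: y(x) = A sin(2x) + B cos(2x), where A and B are arbitrary constants fixed by the endpoint conditions.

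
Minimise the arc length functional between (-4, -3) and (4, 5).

Arc-length functional: J[y] = ∫ sqrt(1 + (y')^2) dx.
Lagrangian L = sqrt(1 + (y')^2) has no explicit y dependence, so ∂L/∂y = 0 and the Euler-Lagrange equation gives
    d/dx( y' / sqrt(1 + (y')^2) ) = 0  ⇒  y' / sqrt(1 + (y')^2) = const.
Hence y' is constant, so y(x) is affine.
Fitting the endpoints (-4, -3) and (4, 5):
    slope m = (5 − (-3)) / (4 − (-4)) = 1,
    intercept c = (-3) − m·(-4) = 1.
Extremal: y(x) = x + 1.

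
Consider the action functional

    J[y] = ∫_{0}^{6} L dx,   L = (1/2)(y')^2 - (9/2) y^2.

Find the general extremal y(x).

The Lagrangian is L = (1/2)(y')^2 - (9/2) y^2.
∂L/∂y = -9y.
∂L/∂y' = y'.
The Euler-Lagrange equation d/dx(∂L/∂y') − ∂L/∂y = 0 becomes:
    y'' + 9 y = 0
General solution: y(x) = A sin(3x) + B cos(3x), where A and B are arbitrary constants fixed by the endpoint conditions.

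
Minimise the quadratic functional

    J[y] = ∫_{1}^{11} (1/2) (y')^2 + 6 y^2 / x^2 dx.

The Lagrangian is L = (1/2) (y')^2 + 6 y^2 / x^2.
Compute ∂L/∂y = 12y/x^2, ∂L/∂y' = y'.
The Euler-Lagrange equation d/dx(∂L/∂y') − ∂L/∂y = 0 reduces to
    y'' − 12/x^2 · y = 0  (x > 0).
Its general solution is
    y(x) = A x^4 + B x^(-3),
with A, B fixed by the endpoint conditions.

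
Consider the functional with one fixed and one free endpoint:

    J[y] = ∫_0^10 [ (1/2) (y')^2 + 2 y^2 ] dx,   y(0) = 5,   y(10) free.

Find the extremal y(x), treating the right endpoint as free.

The Lagrangian L = (1/2) (y')^2 + 2 y^2 gives
    ∂L/∂y = 4 y,   ∂L/∂y' = y'.
Euler-Lagrange: y'' − 4 y = 0.
With k = 2, the general solution is
    y(x) = A cosh(2 x) + B sinh(2 x).
Fixed left endpoint y(0) = 5 ⇒ A = 5.
The right endpoint x = 10 is free, so the natural (transversality) condition is ∂L/∂y' |_{x=10} = 0, i.e. y'(10) = 0.
Compute y'(x) = A k sinh(k x) + B k cosh(k x), so
    y'(10) = A k sinh(k·10) + B k cosh(k·10) = 0
    ⇒ B = −A tanh(k·10) = − 5 tanh(2·10).
Therefore the extremal is
    y(x) = 5 cosh(2 x) − 5 tanh(2·10) sinh(2 x).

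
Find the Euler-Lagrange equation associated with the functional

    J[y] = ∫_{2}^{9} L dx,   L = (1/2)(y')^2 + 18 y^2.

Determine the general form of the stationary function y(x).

The Lagrangian is L = (1/2)(y')^2 + 18 y^2.
∂L/∂y = 36y.
∂L/∂y' = y'.
The Euler-Lagrange equation d/dx(∂L/∂y') − ∂L/∂y = 0 becomes:
    y'' - 36 y = 0
General solution: y(x) = A e^(6x) + B e^(-6x), where A and B are arbitrary constants fixed by the endpoint conditions.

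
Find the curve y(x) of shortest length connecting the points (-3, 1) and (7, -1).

Arc-length functional: J[y] = ∫ sqrt(1 + (y')^2) dx.
Lagrangian L = sqrt(1 + (y')^2) has no explicit y dependence, so ∂L/∂y = 0 and the Euler-Lagrange equation gives
    d/dx( y' / sqrt(1 + (y')^2) ) = 0  ⇒  y' / sqrt(1 + (y')^2) = const.
Hence y' is constant, so y(x) is affine.
Fitting the endpoints (-3, 1) and (7, -1):
    slope m = ((-1) − 1) / (7 − (-3)) = -1/5,
    intercept c = 1 − m·(-3) = 2/5.
Extremal: y(x) = (-1/5) x + 2/5.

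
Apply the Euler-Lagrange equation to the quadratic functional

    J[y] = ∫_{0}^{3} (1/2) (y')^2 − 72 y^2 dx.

The Lagrangian is L = (1/2) (y')^2 − 72 y^2.
Compute ∂L/∂y = -144y, ∂L/∂y' = y'.
The Euler-Lagrange equation d/dx(∂L/∂y') − ∂L/∂y = 0 reduces to
    y'' + 144 y = 0.
Its general solution is
    y(x) = A sin(12x) + B cos(12x),
with A, B fixed by the endpoint conditions.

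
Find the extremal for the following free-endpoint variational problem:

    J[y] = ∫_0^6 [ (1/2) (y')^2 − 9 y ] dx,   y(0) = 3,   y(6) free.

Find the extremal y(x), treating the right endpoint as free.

The Lagrangian L = (1/2) (y')^2 − 9 y gives
    ∂L/∂y = −9,   ∂L/∂y' = y'.
Euler-Lagrange: d/dx(y') − (−9) = 0, i.e. y'' + 9 = 0, so
    y(x) = −(9/2) x^2 + C1 x + C2.
Fixed left endpoint y(0) = 3 ⇒ C2 = 3.
The right endpoint x = 6 is free, so the natural (transversality) condition is ∂L/∂y' |_{x=6} = 0, i.e. y'(6) = 0.
Compute y'(x) = −9 x + C1, so y'(6) = −54 + C1 = 0 ⇒ C1 = 54.
Therefore the extremal is
    y(x) = −(9/2) x^2 + 54 x + 3.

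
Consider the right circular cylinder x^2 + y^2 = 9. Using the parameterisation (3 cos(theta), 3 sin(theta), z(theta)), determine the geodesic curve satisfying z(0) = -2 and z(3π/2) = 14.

Parameterise the cylinder of radius R = 3 as
    r(θ) = (3 cos θ, 3 sin θ, z(θ)).
The arc-length element is
    ds = sqrt(9 + (dz/dθ)^2) dθ,
so the Lagrangian is L = sqrt(9 + z'^2).
L depends on z' only, not on z or θ, so ∂L/∂z = 0 and
    ∂L/∂z' = z' / sqrt(9 + z'^2).
The Euler-Lagrange equation gives
    d/dθ( z' / sqrt(9 + z'^2) ) = 0,
so z' is constant. Integrating once:
    z(θ) = a θ + b,
a helix on the cylinder (a straight line when the cylinder is unrolled). The constants a, b are determined by the endpoint conditions.
With endpoint conditions z(0) = -2 and z(3π/2) = 14: from z(0) = b we get b = -2, and a·3π/2 + -2 = 14 gives a = 32/(3π), so
    z(θ) = (32/(3π)) θ − 2.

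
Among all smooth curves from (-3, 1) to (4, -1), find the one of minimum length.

Arc-length functional: J[y] = ∫ sqrt(1 + (y')^2) dx.
Lagrangian L = sqrt(1 + (y')^2) has no explicit y dependence, so ∂L/∂y = 0 and the Euler-Lagrange equation gives
    d/dx( y' / sqrt(1 + (y')^2) ) = 0  ⇒  y' / sqrt(1 + (y')^2) = const.
Hence y' is constant, so y(x) is affine.
Fitting the endpoints (-3, 1) and (4, -1):
    slope m = ((-1) − 1) / (4 − (-3)) = -2/7,
    intercept c = 1 − m·(-3) = 1/7.
Extremal: y(x) = (-2/7) x + 1/7.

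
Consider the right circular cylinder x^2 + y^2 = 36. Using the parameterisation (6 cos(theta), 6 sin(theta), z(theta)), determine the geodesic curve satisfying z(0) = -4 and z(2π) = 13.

Parameterise the cylinder of radius R = 6 as
    r(θ) = (6 cos θ, 6 sin θ, z(θ)).
The arc-length element is
    ds = sqrt(36 + (dz/dθ)^2) dθ,
so the Lagrangian is L = sqrt(36 + z'^2).
L depends on z' only, not on z or θ, so ∂L/∂z = 0 and
    ∂L/∂z' = z' / sqrt(36 + z'^2).
The Euler-Lagrange equation gives
    d/dθ( z' / sqrt(36 + z'^2) ) = 0,
so z' is constant. Integrating once:
    z(θ) = a θ + b,
a helix on the cylinder (a straight line when the cylinder is unrolled). The constants a, b are determined by the endpoint conditions.
With endpoint conditions z(0) = -4 and z(2π) = 13: from z(0) = b we get b = -4, and a·2π + -4 = 13 gives a = 17/(2π), so
    z(θ) = (17/(2π)) θ − 4.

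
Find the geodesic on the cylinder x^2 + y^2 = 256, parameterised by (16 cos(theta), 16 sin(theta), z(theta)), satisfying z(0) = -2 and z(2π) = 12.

Parameterise the cylinder of radius R = 16 as
    r(θ) = (16 cos θ, 16 sin θ, z(θ)).
The arc-length element is
    ds = sqrt(256 + (dz/dθ)^2) dθ,
so the Lagrangian is L = sqrt(256 + z'^2).
L depends on z' only, not on z or θ, so ∂L/∂z = 0 and
    ∂L/∂z' = z' / sqrt(256 + z'^2).
The Euler-Lagrange equation gives
    d/dθ( z' / sqrt(256 + z'^2) ) = 0,
so z' is constant. Integrating once:
    z(θ) = a θ + b,
a helix on the cylinder (a straight line when the cylinder is unrolled). The constants a, b are determined by the endpoint conditions.
With endpoint conditions z(0) = -2 and z(2π) = 12: from z(0) = b we get b = -2, and a·2π + -2 = 12 gives a = 7/π, so
    z(θ) = (7/π) θ − 2.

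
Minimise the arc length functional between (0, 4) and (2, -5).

Arc-length functional: J[y] = ∫ sqrt(1 + (y')^2) dx.
Lagrangian L = sqrt(1 + (y')^2) has no explicit y dependence, so ∂L/∂y = 0 and the Euler-Lagrange equation gives
    d/dx( y' / sqrt(1 + (y')^2) ) = 0  ⇒  y' / sqrt(1 + (y')^2) = const.
Hence y' is constant, so y(x) is affine.
Fitting the endpoints (0, 4) and (2, -5):
    slope m = ((-5) − 4) / (2 − 0) = -9/2,
    intercept c = 4 − m·0 = 4.
Extremal: y(x) = (-9/2) x + 4.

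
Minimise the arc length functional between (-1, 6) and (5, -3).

Arc-length functional: J[y] = ∫ sqrt(1 + (y')^2) dx.
Lagrangian L = sqrt(1 + (y')^2) has no explicit y dependence, so ∂L/∂y = 0 and the Euler-Lagrange equation gives
    d/dx( y' / sqrt(1 + (y')^2) ) = 0  ⇒  y' / sqrt(1 + (y')^2) = const.
Hence y' is constant, so y(x) is affine.
Fitting the endpoints (-1, 6) and (5, -3):
    slope m = ((-3) − 6) / (5 − (-1)) = -3/2,
    intercept c = 6 − m·(-1) = 9/2.
Extremal: y(x) = (-3/2) x + 9/2.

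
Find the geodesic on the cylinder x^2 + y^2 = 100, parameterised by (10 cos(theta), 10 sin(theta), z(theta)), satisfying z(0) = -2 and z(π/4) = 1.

Parameterise the cylinder of radius R = 10 as
    r(θ) = (10 cos θ, 10 sin θ, z(θ)).
The arc-length element is
    ds = sqrt(100 + (dz/dθ)^2) dθ,
so the Lagrangian is L = sqrt(100 + z'^2).
L depends on z' only, not on z or θ, so ∂L/∂z = 0 and
    ∂L/∂z' = z' / sqrt(100 + z'^2).
The Euler-Lagrange equation gives
    d/dθ( z' / sqrt(100 + z'^2) ) = 0,
so z' is constant. Integrating once:
    z(θ) = a θ + b,
a helix on the cylinder (a straight line when the cylinder is unrolled). The constants a, b are determined by the endpoint conditions.
With endpoint conditions z(0) = -2 and z(π/4) = 1: from z(0) = b we get b = -2, and a·π/4 + -2 = 1 gives a = 12/π, so
    z(θ) = (12/π) θ − 2.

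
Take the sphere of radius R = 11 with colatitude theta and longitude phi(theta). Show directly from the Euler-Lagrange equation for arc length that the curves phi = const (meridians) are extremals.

On the sphere of radius R = 11 with spherical coordinates (θ, φ), the induced metric is
    ds^2 = 121(dθ^2 + sin^2(θ) dφ^2).
Using θ as the parameter, the arc-length functional becomes
    J[φ] = ∫ 11 sqrt(1 + sin^2(θ) (dφ/dθ)^2) dθ.
So L = 11 sqrt(1 + sin^2(θ) φ'^2). Compute
    ∂L/∂φ = 0  (L has no explicit φ dependence),
    ∂L/∂φ' = 11 sin^2(θ) φ' / sqrt(1 + sin^2(θ) φ'^2).
For the candidate φ(θ) = c (constant), φ' = 0, so ∂L/∂φ' evaluated along the candidate vanishes, and ∂L/∂φ is identically zero. Hence
    d/dθ(∂L/∂φ') − ∂L/∂φ = 0
is satisfied. Therefore meridians φ = const are extremals of arc length — they are geodesics on the sphere.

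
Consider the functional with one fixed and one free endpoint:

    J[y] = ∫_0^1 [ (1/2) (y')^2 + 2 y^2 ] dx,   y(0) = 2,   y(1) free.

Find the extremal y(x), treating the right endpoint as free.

The Lagrangian L = (1/2) (y')^2 + 2 y^2 gives
    ∂L/∂y = 4 y,   ∂L/∂y' = y'.
Euler-Lagrange: y'' − 4 y = 0.
With k = 2, the general solution is
    y(x) = A cosh(2 x) + B sinh(2 x).
Fixed left endpoint y(0) = 2 ⇒ A = 2.
The right endpoint x = 1 is free, so the natural (transversality) condition is ∂L/∂y' |_{x=1} = 0, i.e. y'(1) = 0.
Compute y'(x) = A k sinh(k x) + B k cosh(k x), so
    y'(1) = A k sinh(k·1) + B k cosh(k·1) = 0
    ⇒ B = −A tanh(k·1) = − 2 tanh(2·1).
Therefore the extremal is
    y(x) = 2 cosh(2 x) − 2 tanh(2·1) sinh(2 x).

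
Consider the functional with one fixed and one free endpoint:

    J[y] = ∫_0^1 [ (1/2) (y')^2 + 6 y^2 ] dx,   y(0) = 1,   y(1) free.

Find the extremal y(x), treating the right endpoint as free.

The Lagrangian L = (1/2) (y')^2 + 6 y^2 gives
    ∂L/∂y = 12 y,   ∂L/∂y' = y'.
Euler-Lagrange: y'' − 12 y = 0.
With k = sqrt(12), the general solution is
    y(x) = A cosh(sqrt(12) x) + B sinh(sqrt(12) x).
Fixed left endpoint y(0) = 1 ⇒ A = 1.
The right endpoint x = 1 is free, so the natural (transversality) condition is ∂L/∂y' |_{x=1} = 0, i.e. y'(1) = 0.
Compute y'(x) = A k sinh(k x) + B k cosh(k x), so
    y'(1) = A k sinh(k·1) + B k cosh(k·1) = 0
    ⇒ B = −A tanh(k·1) = − tanh(sqrt(12)·1).
Therefore the extremal is
    y(x) = cosh(sqrt(12) x) − tanh(sqrt(12)·1) sinh(sqrt(12) x).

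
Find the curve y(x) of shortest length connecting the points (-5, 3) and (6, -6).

Arc-length functional: J[y] = ∫ sqrt(1 + (y')^2) dx.
Lagrangian L = sqrt(1 + (y')^2) has no explicit y dependence, so ∂L/∂y = 0 and the Euler-Lagrange equation gives
    d/dx( y' / sqrt(1 + (y')^2) ) = 0  ⇒  y' / sqrt(1 + (y')^2) = const.
Hence y' is constant, so y(x) is affine.
Fitting the endpoints (-5, 3) and (6, -6):
    slope m = ((-6) − 3) / (6 − (-5)) = -9/11,
    intercept c = 3 − m·(-5) = -12/11.
Extremal: y(x) = (-9/11) x - 12/11.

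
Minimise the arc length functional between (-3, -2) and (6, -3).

Arc-length functional: J[y] = ∫ sqrt(1 + (y')^2) dx.
Lagrangian L = sqrt(1 + (y')^2) has no explicit y dependence, so ∂L/∂y = 0 and the Euler-Lagrange equation gives
    d/dx( y' / sqrt(1 + (y')^2) ) = 0  ⇒  y' / sqrt(1 + (y')^2) = const.
Hence y' is constant, so y(x) is affine.
Fitting the endpoints (-3, -2) and (6, -3):
    slope m = ((-3) − (-2)) / (6 − (-3)) = -1/9,
    intercept c = (-2) − m·(-3) = -7/3.
Extremal: y(x) = (-1/9) x - 7/3.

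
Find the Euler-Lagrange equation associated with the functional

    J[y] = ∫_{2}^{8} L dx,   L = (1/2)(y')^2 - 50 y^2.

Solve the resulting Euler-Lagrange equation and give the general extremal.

The Lagrangian is L = (1/2)(y')^2 - 50 y^2.
∂L/∂y = -100y.
∂L/∂y' = y'.
The Euler-Lagrange equation d/dx(∂L/∂y') − ∂L/∂y = 0 becomes:
    y'' + 100 y = 0
General solution: y(x) = A sin(10x) + B cos(10x), where A and B are arbitrary constants fixed by the endpoint conditions.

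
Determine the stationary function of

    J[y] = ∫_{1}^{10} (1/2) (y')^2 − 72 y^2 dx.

The Lagrangian is L = (1/2) (y')^2 − 72 y^2.
Compute ∂L/∂y = -144y, ∂L/∂y' = y'.
The Euler-Lagrange equation d/dx(∂L/∂y') − ∂L/∂y = 0 reduces to
    y'' + 144 y = 0.
Its general solution is
    y(x) = A sin(12x) + B cos(12x),
with A, B fixed by the endpoint conditions.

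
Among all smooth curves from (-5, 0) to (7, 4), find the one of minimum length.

Arc-length functional: J[y] = ∫ sqrt(1 + (y')^2) dx.
Lagrangian L = sqrt(1 + (y')^2) has no explicit y dependence, so ∂L/∂y = 0 and the Euler-Lagrange equation gives
    d/dx( y' / sqrt(1 + (y')^2) ) = 0  ⇒  y' / sqrt(1 + (y')^2) = const.
Hence y' is constant, so y(x) is affine.
Fitting the endpoints (-5, 0) and (7, 4):
    slope m = (4 − 0) / (7 − (-5)) = 1/3,
    intercept c = 0 − m·(-5) = 5/3.
Extremal: y(x) = (1/3) x + 5/3.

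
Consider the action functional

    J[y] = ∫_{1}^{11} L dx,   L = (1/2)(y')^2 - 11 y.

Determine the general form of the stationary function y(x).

The Lagrangian is L = (1/2)(y')^2 - 11 y.
∂L/∂y = -11.
∂L/∂y' = y'.
The Euler-Lagrange equation d/dx(∂L/∂y') − ∂L/∂y = 0 becomes:
    y'' + 11 = 0
General solution: y(x) = -(11/2) x^2 + A x + B, where A and B are arbitrary constants fixed by the endpoint conditions.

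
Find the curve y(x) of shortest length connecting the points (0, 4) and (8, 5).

Arc-length functional: J[y] = ∫ sqrt(1 + (y')^2) dx.
Lagrangian L = sqrt(1 + (y')^2) has no explicit y dependence, so ∂L/∂y = 0 and the Euler-Lagrange equation gives
    d/dx( y' / sqrt(1 + (y')^2) ) = 0  ⇒  y' / sqrt(1 + (y')^2) = const.
Hence y' is constant, so y(x) is affine.
Fitting the endpoints (0, 4) and (8, 5):
    slope m = (5 − 4) / (8 − 0) = 1/8,
    intercept c = 4 − m·0 = 4.
Extremal: y(x) = (1/8) x + 4.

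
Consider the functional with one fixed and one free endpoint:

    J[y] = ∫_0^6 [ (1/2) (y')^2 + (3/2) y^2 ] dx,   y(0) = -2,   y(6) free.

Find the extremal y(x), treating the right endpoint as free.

The Lagrangian L = (1/2) (y')^2 + (3/2) y^2 gives
    ∂L/∂y = 3 y,   ∂L/∂y' = y'.
Euler-Lagrange: y'' − 3 y = 0.
With k = sqrt(3), the general solution is
    y(x) = A cosh(sqrt(3) x) + B sinh(sqrt(3) x).
Fixed left endpoint y(0) = -2 ⇒ A = -2.
The right endpoint x = 6 is free, so the natural (transversality) condition is ∂L/∂y' |_{x=6} = 0, i.e. y'(6) = 0.
Compute y'(x) = A k sinh(k x) + B k cosh(k x), so
    y'(6) = A k sinh(k·6) + B k cosh(k·6) = 0
    ⇒ B = −A tanh(k·6) = 2 tanh(sqrt(3)·6).
Therefore the extremal is
    y(x) = −2 cosh(sqrt(3) x) + 2 tanh(sqrt(3)·6) sinh(sqrt(3) x).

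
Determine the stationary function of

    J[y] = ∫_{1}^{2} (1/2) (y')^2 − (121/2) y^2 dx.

The Lagrangian is L = (1/2) (y')^2 − (121/2) y^2.
Compute ∂L/∂y = -121y, ∂L/∂y' = y'.
The Euler-Lagrange equation d/dx(∂L/∂y') − ∂L/∂y = 0 reduces to
    y'' + 121 y = 0.
Its general solution is
    y(x) = A sin(11x) + B cos(11x),
with A, B fixed by the endpoint conditions.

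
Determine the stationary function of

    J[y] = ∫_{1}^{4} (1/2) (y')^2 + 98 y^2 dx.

The Lagrangian is L = (1/2) (y')^2 + 98 y^2.
Compute ∂L/∂y = 196y, ∂L/∂y' = y'.
The Euler-Lagrange equation d/dx(∂L/∂y') − ∂L/∂y = 0 reduces to
    y'' − 196 y = 0.
Its general solution is
    y(x) = A e^(14x) + B e^(−14x),
with A, B fixed by the endpoint conditions.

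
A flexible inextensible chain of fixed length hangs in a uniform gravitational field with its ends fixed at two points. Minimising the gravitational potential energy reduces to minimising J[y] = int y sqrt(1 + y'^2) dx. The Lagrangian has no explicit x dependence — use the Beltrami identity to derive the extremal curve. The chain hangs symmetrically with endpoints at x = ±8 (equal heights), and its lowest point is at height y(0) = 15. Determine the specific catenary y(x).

The Lagrangian L(y, y') = y sqrt(1 + y'^2) has no explicit x dependence, so the Beltrami identity applies:
    L − y' ∂L/∂y' = C.
Compute ∂L/∂y' = y · y' / sqrt(1 + y'^2). Then
    L − y' ∂L/∂y'
    = y sqrt(1 + y'^2) − y · y'^2 / sqrt(1 + y'^2)
    = y (1 + y'^2 − y'^2) / sqrt(1 + y'^2)
    = y / sqrt(1 + y'^2) = C.
Squaring gives y^2 = C^2 (1 + y'^2), i.e.
    y'^2 = y^2 / C^2 − 1.
Separating variables,
    dy / sqrt(y^2 − C^2) = dx / C,
and integrating gives arccosh(y / C) = (x − a)/C, so
    y(x) = C cosh((x − a)/C),
the catenary. The constants C and a are fixed by the two endpoint conditions (and, for the hanging-chain problem, the length constraint selects C).
Now fit the given data. The endpoints x = ±8 are symmetric at equal height, so the catenary is even about its minimum: a = 0 and y(x) = C cosh(x/C). The lowest point is y(0) = C cosh(0) = C, and we are told y(0) = 15, so C = 15. Therefore
    y(x) = 15 cosh(x/15),
and at the endpoints
    y(±8) = 15 cosh(8/15).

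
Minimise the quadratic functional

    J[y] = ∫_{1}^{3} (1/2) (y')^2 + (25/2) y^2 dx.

The Lagrangian is L = (1/2) (y')^2 + (25/2) y^2.
Compute ∂L/∂y = 25y, ∂L/∂y' = y'.
The Euler-Lagrange equation d/dx(∂L/∂y') − ∂L/∂y = 0 reduces to
    y'' − 25 y = 0.
Its general solution is
    y(x) = A e^(5x) + B e^(−5x),
with A, B fixed by the endpoint conditions.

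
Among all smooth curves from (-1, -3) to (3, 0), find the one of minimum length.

Arc-length functional: J[y] = ∫ sqrt(1 + (y')^2) dx.
Lagrangian L = sqrt(1 + (y')^2) has no explicit y dependence, so ∂L/∂y = 0 and the Euler-Lagrange equation gives
    d/dx( y' / sqrt(1 + (y')^2) ) = 0  ⇒  y' / sqrt(1 + (y')^2) = const.
Hence y' is constant, so y(x) is affine.
Fitting the endpoints (-1, -3) and (3, 0):
    slope m = (0 − (-3)) / (3 − (-1)) = 3/4,
    intercept c = (-3) − m·(-1) = -9/4.
Extremal: y(x) = (3/4) x - 9/4.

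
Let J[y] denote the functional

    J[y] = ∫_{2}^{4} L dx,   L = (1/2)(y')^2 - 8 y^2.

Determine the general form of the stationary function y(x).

The Lagrangian is L = (1/2)(y')^2 - 8 y^2.
∂L/∂y = -16y.
∂L/∂y' = y'.
The Euler-Lagrange equation d/dx(∂L/∂y') − ∂L/∂y = 0 becomes:
    y'' + 16 y = 0
General solution: y(x) = A sin(4x) + B cos(4x), where A and B are arbitrary constants fixed by the endpoint conditions.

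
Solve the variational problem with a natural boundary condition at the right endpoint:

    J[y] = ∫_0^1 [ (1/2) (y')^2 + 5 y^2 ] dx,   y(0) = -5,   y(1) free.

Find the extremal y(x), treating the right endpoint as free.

The Lagrangian L = (1/2) (y')^2 + 5 y^2 gives
    ∂L/∂y = 10 y,   ∂L/∂y' = y'.
Euler-Lagrange: y'' − 10 y = 0.
With k = sqrt(10), the general solution is
    y(x) = A cosh(sqrt(10) x) + B sinh(sqrt(10) x).
Fixed left endpoint y(0) = -5 ⇒ A = -5.
The right endpoint x = 1 is free, so the natural (transversality) condition is ∂L/∂y' |_{x=1} = 0, i.e. y'(1) = 0.
Compute y'(x) = A k sinh(k x) + B k cosh(k x), so
    y'(1) = A k sinh(k·1) + B k cosh(k·1) = 0
    ⇒ B = −A tanh(k·1) = 5 tanh(sqrt(10)·1).
Therefore the extremal is
    y(x) = −5 cosh(sqrt(10) x) + 5 tanh(sqrt(10)·1) sinh(sqrt(10) x).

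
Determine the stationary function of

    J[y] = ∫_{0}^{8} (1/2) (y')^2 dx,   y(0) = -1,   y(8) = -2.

The Lagrangian is L = (1/2) (y')^2.
Compute ∂L/∂y = 0, ∂L/∂y' = y'.
The Euler-Lagrange equation d/dx(∂L/∂y') − ∂L/∂y = 0 reduces to
    y'' = 0.
Its general solution is
    y(x) = A x + B,
with A, B fixed by the endpoint conditions.
Applying the endpoint conditions y(0) = -1 and y(8) = -2: solve A·0 + B = -1 and A·8 + B = -2. Subtracting gives A(8 − 0) = -2 − -1, so A = -1/8, and B = -1 − A·0 = -1. Therefore
    y(x) = (-1/8) x - 1.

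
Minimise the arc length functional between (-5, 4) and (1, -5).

Arc-length functional: J[y] = ∫ sqrt(1 + (y')^2) dx.
Lagrangian L = sqrt(1 + (y')^2) has no explicit y dependence, so ∂L/∂y = 0 and the Euler-Lagrange equation gives
    d/dx( y' / sqrt(1 + (y')^2) ) = 0  ⇒  y' / sqrt(1 + (y')^2) = const.
Hence y' is constant, so y(x) is affine.
Fitting the endpoints (-5, 4) and (1, -5):
    slope m = ((-5) − 4) / (1 − (-5)) = -3/2,
    intercept c = 4 − m·(-5) = -7/2.
Extremal: y(x) = (-3/2) x - 7/2.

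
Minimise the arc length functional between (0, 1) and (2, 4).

Arc-length functional: J[y] = ∫ sqrt(1 + (y')^2) dx.
Lagrangian L = sqrt(1 + (y')^2) has no explicit y dependence, so ∂L/∂y = 0 and the Euler-Lagrange equation gives
    d/dx( y' / sqrt(1 + (y')^2) ) = 0  ⇒  y' / sqrt(1 + (y')^2) = const.
Hence y' is constant, so y(x) is affine.
Fitting the endpoints (0, 1) and (2, 4):
    slope m = (4 − 1) / (2 − 0) = 3/2,
    intercept c = 1 − m·0 = 1.
Extremal: y(x) = (3/2) x + 1.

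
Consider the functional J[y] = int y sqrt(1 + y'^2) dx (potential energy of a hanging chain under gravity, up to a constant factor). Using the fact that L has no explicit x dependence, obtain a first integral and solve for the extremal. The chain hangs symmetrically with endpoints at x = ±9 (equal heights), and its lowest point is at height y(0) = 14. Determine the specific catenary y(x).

The Lagrangian L(y, y') = y sqrt(1 + y'^2) has no explicit x dependence, so the Beltrami identity applies:
    L − y' ∂L/∂y' = C.
Compute ∂L/∂y' = y · y' / sqrt(1 + y'^2). Then
    L − y' ∂L/∂y'
    = y sqrt(1 + y'^2) − y · y'^2 / sqrt(1 + y'^2)
    = y (1 + y'^2 − y'^2) / sqrt(1 + y'^2)
    = y / sqrt(1 + y'^2) = C.
Squaring gives y^2 = C^2 (1 + y'^2), i.e.
    y'^2 = y^2 / C^2 − 1.
Separating variables,
    dy / sqrt(y^2 − C^2) = dx / C,
and integrating gives arccosh(y / C) = (x − a)/C, so
    y(x) = C cosh((x − a)/C),
the catenary. The constants C and a are fixed by the two endpoint conditions (and, for the hanging-chain problem, the length constraint selects C).
Now fit the given data. The endpoints x = ±9 are symmetric at equal height, so the catenary is even about its minimum: a = 0 and y(x) = C cosh(x/C). The lowest point is y(0) = C cosh(0) = C, and we are told y(0) = 14, so C = 14. Therefore
    y(x) = 14 cosh(x/14),
and at the endpoints
    y(±9) = 14 cosh(9/14).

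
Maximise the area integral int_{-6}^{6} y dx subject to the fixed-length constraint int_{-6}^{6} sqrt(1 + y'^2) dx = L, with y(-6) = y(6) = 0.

Set up the augmented Lagrangian using a multiplier λ for the length constraint:
    F(y, y') = y − λ sqrt(1 + y'^2).
F has no explicit x dependence, so the Beltrami identity yields a first integral
    F − y' ∂F/∂y' = C.
Compute ∂F/∂y' = −λ y' / sqrt(1 + y'^2). Then
    y − λ sqrt(1 + y'^2) + λ y'^2 / sqrt(1 + y'^2) = C
    ⇒  y − λ / sqrt(1 + y'^2) = C.
Solving for y' and integrating gives
    (x − a)^2 + (y − b)^2 = λ^2,
a circular arc of radius λ. The constants a, b are determined by the endpoint conditions y(-6) = y(6) = 0, and λ is fixed implicitly by the length constraint
    ∫_{-6}^{6} sqrt(1 + y'^2) dx = L.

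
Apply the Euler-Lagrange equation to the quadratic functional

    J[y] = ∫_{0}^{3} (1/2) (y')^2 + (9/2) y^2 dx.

The Lagrangian is L = (1/2) (y')^2 + (9/2) y^2.
Compute ∂L/∂y = 9y, ∂L/∂y' = y'.
The Euler-Lagrange equation d/dx(∂L/∂y') − ∂L/∂y = 0 reduces to
    y'' − 9 y = 0.
Its general solution is
    y(x) = A e^(3x) + B e^(−3x),
with A, B fixed by the endpoint conditions.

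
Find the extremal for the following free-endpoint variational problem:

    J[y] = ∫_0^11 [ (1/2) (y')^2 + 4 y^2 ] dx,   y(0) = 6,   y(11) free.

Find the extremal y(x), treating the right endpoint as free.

The Lagrangian L = (1/2) (y')^2 + 4 y^2 gives
    ∂L/∂y = 8 y,   ∂L/∂y' = y'.
Euler-Lagrange: y'' − 8 y = 0.
With k = sqrt(8), the general solution is
    y(x) = A cosh(sqrt(8) x) + B sinh(sqrt(8) x).
Fixed left endpoint y(0) = 6 ⇒ A = 6.
The right endpoint x = 11 is free, so the natural (transversality) condition is ∂L/∂y' |_{x=11} = 0, i.e. y'(11) = 0.
Compute y'(x) = A k sinh(k x) + B k cosh(k x), so
    y'(11) = A k sinh(k·11) + B k cosh(k·11) = 0
    ⇒ B = −A tanh(k·11) = − 6 tanh(sqrt(8)·11).
Therefore the extremal is
    y(x) = 6 cosh(sqrt(8) x) − 6 tanh(sqrt(8)·11) sinh(sqrt(8) x).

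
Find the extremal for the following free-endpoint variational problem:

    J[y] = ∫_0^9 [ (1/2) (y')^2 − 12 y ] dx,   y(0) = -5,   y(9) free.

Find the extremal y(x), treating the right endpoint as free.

The Lagrangian L = (1/2) (y')^2 − 12 y gives
    ∂L/∂y = −12,   ∂L/∂y' = y'.
Euler-Lagrange: d/dx(y') − (−12) = 0, i.e. y'' + 12 = 0, so
    y(x) = −(12/2) x^2 + C1 x + C2.
Fixed left endpoint y(0) = -5 ⇒ C2 = -5.
The right endpoint x = 9 is free, so the natural (transversality) condition is ∂L/∂y' |_{x=9} = 0, i.e. y'(9) = 0.
Compute y'(x) = −12 x + C1, so y'(9) = −108 + C1 = 0 ⇒ C1 = 108.
Therefore the extremal is
    y(x) = −6 x^2 + 108 x − 5.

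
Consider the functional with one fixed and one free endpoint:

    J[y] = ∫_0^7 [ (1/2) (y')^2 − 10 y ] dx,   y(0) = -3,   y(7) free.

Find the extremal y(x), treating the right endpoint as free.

The Lagrangian L = (1/2) (y')^2 − 10 y gives
    ∂L/∂y = −10,   ∂L/∂y' = y'.
Euler-Lagrange: d/dx(y') − (−10) = 0, i.e. y'' + 10 = 0, so
    y(x) = −(10/2) x^2 + C1 x + C2.
Fixed left endpoint y(0) = -3 ⇒ C2 = -3.
The right endpoint x = 7 is free, so the natural (transversality) condition is ∂L/∂y' |_{x=7} = 0, i.e. y'(7) = 0.
Compute y'(x) = −10 x + C1, so y'(7) = −70 + C1 = 0 ⇒ C1 = 70.
Therefore the extremal is
    y(x) = −5 x^2 + 70 x − 3.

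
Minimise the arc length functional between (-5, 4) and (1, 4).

Arc-length functional: J[y] = ∫ sqrt(1 + (y')^2) dx.
Lagrangian L = sqrt(1 + (y')^2) has no explicit y dependence, so ∂L/∂y = 0 and the Euler-Lagrange equation gives
    d/dx( y' / sqrt(1 + (y')^2) ) = 0  ⇒  y' / sqrt(1 + (y')^2) = const.
Hence y' is constant, so y(x) is affine.
Fitting the endpoints (-5, 4) and (1, 4):
    slope m = (4 − 4) / (1 − (-5)) = 0,
    intercept c = 4 − m·(-5) = 4.
Extremal: y(x) = 4.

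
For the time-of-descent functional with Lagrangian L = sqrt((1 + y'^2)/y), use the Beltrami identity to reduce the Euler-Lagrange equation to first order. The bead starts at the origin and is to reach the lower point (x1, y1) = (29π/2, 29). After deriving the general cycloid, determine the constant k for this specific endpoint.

The Lagrangian L = sqrt((1 + y'^2) / y) has no explicit x dependence, so the Beltrami identity applies:
    L − y' ∂L/∂y' = C.
Compute ∂L/∂y' = y' / sqrt(y (1 + y'^2)).
Substitute:
    sqrt((1 + y'^2)/y) − y'·y' / sqrt(y (1 + y'^2))
    = (1 + y'^2) / sqrt(y (1 + y'^2)) − y'^2 / sqrt(y (1 + y'^2))
    = 1 / sqrt(y (1 + y'^2)) = C.
Squaring and rearranging gives the first integral
    y (1 + y'^2) = 1/C^2 =: k   (constant).
Solving this first-order ODE by the substitution
    y = (k/2)(1 − cos θ)
yields the cycloid parameterisation
    x(θ) = (k/2)(θ − sin θ),   y(θ) = (k/2)(1 − cos θ).
The constant k is fixed by the endpoint condition.
Now fit the given lower endpoint (x1, y1) = (29π/2, 29). At the bottom of the first arch (θ = π), the parametric equations give
    y(π) = (k/2)(1 − cos π) = k,
    x(π) = (k/2)(π − sin π) = kπ/2.
Matching y(π) = 29 gives k = 29, consistent with x(π) = 29π/2. Therefore the specific cycloid is
    x(θ) = (29/2)(θ − sin θ),   y(θ) = (29/2)(1 − cos θ).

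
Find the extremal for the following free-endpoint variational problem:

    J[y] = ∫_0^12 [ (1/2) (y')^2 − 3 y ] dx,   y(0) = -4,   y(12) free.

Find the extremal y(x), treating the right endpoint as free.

The Lagrangian L = (1/2) (y')^2 − 3 y gives
    ∂L/∂y = −3,   ∂L/∂y' = y'.
Euler-Lagrange: d/dx(y') − (−3) = 0, i.e. y'' + 3 = 0, so
    y(x) = −(3/2) x^2 + C1 x + C2.
Fixed left endpoint y(0) = -4 ⇒ C2 = -4.
The right endpoint x = 12 is free, so the natural (transversality) condition is ∂L/∂y' |_{x=12} = 0, i.e. y'(12) = 0.
Compute y'(x) = −3 x + C1, so y'(12) = −36 + C1 = 0 ⇒ C1 = 36.
Therefore the extremal is
    y(x) = −(3/2) x^2 + 36 x − 4.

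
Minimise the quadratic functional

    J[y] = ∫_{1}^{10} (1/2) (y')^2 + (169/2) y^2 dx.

The Lagrangian is L = (1/2) (y')^2 + (169/2) y^2.
Compute ∂L/∂y = 169y, ∂L/∂y' = y'.
The Euler-Lagrange equation d/dx(∂L/∂y') − ∂L/∂y = 0 reduces to
    y'' − 169 y = 0.
Its general solution is
    y(x) = A e^(13x) + B e^(−13x),
with A, B fixed by the endpoint conditions.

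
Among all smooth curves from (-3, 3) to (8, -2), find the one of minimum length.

Arc-length functional: J[y] = ∫ sqrt(1 + (y')^2) dx.
Lagrangian L = sqrt(1 + (y')^2) has no explicit y dependence, so ∂L/∂y = 0 and the Euler-Lagrange equation gives
    d/dx( y' / sqrt(1 + (y')^2) ) = 0  ⇒  y' / sqrt(1 + (y')^2) = const.
Hence y' is constant, so y(x) is affine.
Fitting the endpoints (-3, 3) and (8, -2):
    slope m = ((-2) − 3) / (8 − (-3)) = -5/11,
    intercept c = 3 − m·(-3) = 18/11.
Extremal: y(x) = (-5/11) x + 18/11.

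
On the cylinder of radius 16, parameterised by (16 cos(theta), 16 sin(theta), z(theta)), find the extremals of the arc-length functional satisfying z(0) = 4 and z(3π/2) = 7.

Parameterise the cylinder of radius R = 16 as
    r(θ) = (16 cos θ, 16 sin θ, z(θ)).
The arc-length element is
    ds = sqrt(256 + (dz/dθ)^2) dθ,
so the Lagrangian is L = sqrt(256 + z'^2).
L depends on z' only, not on z or θ, so ∂L/∂z = 0 and
    ∂L/∂z' = z' / sqrt(256 + z'^2).
The Euler-Lagrange equation gives
    d/dθ( z' / sqrt(256 + z'^2) ) = 0,
so z' is constant. Integrating once:
    z(θ) = a θ + b,
a helix on the cylinder (a straight line when the cylinder is unrolled). The constants a, b are determined by the endpoint conditions.
With endpoint conditions z(0) = 4 and z(3π/2) = 7: from z(0) = b we get b = 4, and a·3π/2 + 4 = 7 gives a = 2/π, so
    z(θ) = (2/π) θ + 4.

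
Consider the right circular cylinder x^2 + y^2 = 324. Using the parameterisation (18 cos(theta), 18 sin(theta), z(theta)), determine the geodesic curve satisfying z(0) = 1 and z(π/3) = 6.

Parameterise the cylinder of radius R = 18 as
    r(θ) = (18 cos θ, 18 sin θ, z(θ)).
The arc-length element is
    ds = sqrt(324 + (dz/dθ)^2) dθ,
so the Lagrangian is L = sqrt(324 + z'^2).
L depends on z' only, not on z or θ, so ∂L/∂z = 0 and
    ∂L/∂z' = z' / sqrt(324 + z'^2).
The Euler-Lagrange equation gives
    d/dθ( z' / sqrt(324 + z'^2) ) = 0,
so z' is constant. Integrating once:
    z(θ) = a θ + b,
a helix on the cylinder (a straight line when the cylinder is unrolled). The constants a, b are determined by the endpoint conditions.
With endpoint conditions z(0) = 1 and z(π/3) = 6: from z(0) = b we get b = 1, and a·π/3 + 1 = 6 gives a = 15/π, so
    z(θ) = (15/π) θ + 1.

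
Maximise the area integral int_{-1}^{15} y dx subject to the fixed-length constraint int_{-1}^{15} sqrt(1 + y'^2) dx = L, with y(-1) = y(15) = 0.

Set up the augmented Lagrangian using a multiplier λ for the length constraint:
    F(y, y') = y − λ sqrt(1 + y'^2).
F has no explicit x dependence, so the Beltrami identity yields a first integral
    F − y' ∂F/∂y' = C.
Compute ∂F/∂y' = −λ y' / sqrt(1 + y'^2). Then
    y − λ sqrt(1 + y'^2) + λ y'^2 / sqrt(1 + y'^2) = C
    ⇒  y − λ / sqrt(1 + y'^2) = C.
Solving for y' and integrating gives
    (x − a)^2 + (y − b)^2 = λ^2,
a circular arc of radius λ. The constants a, b are determined by the endpoint conditions y(-1) = y(15) = 0, and λ is fixed implicitly by the length constraint
    ∫_{-1}^{15} sqrt(1 + y'^2) dx = L.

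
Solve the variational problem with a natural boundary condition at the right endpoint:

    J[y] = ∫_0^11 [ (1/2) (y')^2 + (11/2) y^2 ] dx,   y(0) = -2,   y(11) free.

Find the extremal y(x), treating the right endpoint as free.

The Lagrangian L = (1/2) (y')^2 + (11/2) y^2 gives
    ∂L/∂y = 11 y,   ∂L/∂y' = y'.
Euler-Lagrange: y'' − 11 y = 0.
With k = sqrt(11), the general solution is
    y(x) = A cosh(sqrt(11) x) + B sinh(sqrt(11) x).
Fixed left endpoint y(0) = -2 ⇒ A = -2.
The right endpoint x = 11 is free, so the natural (transversality) condition is ∂L/∂y' |_{x=11} = 0, i.e. y'(11) = 0.
Compute y'(x) = A k sinh(k x) + B k cosh(k x), so
    y'(11) = A k sinh(k·11) + B k cosh(k·11) = 0
    ⇒ B = −A tanh(k·11) = 2 tanh(sqrt(11)·11).
Therefore the extremal is
    y(x) = −2 cosh(sqrt(11) x) + 2 tanh(sqrt(11)·11) sinh(sqrt(11) x).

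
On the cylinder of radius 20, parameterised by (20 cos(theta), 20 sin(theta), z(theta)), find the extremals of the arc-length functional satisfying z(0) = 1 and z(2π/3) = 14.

Parameterise the cylinder of radius R = 20 as
    r(θ) = (20 cos θ, 20 sin θ, z(θ)).
The arc-length element is
    ds = sqrt(400 + (dz/dθ)^2) dθ,
so the Lagrangian is L = sqrt(400 + z'^2).
L depends on z' only, not on z or θ, so ∂L/∂z = 0 and
    ∂L/∂z' = z' / sqrt(400 + z'^2).
The Euler-Lagrange equation gives
    d/dθ( z' / sqrt(400 + z'^2) ) = 0,
so z' is constant. Integrating once:
    z(θ) = a θ + b,
a helix on the cylinder (a straight line when the cylinder is unrolled). The constants a, b are determined by the endpoint conditions.
With endpoint conditions z(0) = 1 and z(2π/3) = 14: from z(0) = b we get b = 1, and a·2π/3 + 1 = 14 gives a = 39/(2π), so
    z(θ) = (39/(2π)) θ + 1.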